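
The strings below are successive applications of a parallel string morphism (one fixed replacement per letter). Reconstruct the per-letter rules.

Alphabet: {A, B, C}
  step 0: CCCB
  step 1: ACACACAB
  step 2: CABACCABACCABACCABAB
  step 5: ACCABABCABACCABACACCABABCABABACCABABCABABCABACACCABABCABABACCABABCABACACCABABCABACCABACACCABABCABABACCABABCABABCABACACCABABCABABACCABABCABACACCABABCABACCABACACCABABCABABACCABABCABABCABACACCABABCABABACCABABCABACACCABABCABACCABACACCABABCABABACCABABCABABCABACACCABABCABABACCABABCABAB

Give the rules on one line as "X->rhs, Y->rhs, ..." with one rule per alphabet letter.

  step 1 ⇒ step 2: ACACACAB ⇒ CAB·AC·CAB·AC·CAB·AC·CAB·AB
    A ↦ CAB
    B ↦ AB
    C ↦ AC

A->CAB, B->AB, C->AC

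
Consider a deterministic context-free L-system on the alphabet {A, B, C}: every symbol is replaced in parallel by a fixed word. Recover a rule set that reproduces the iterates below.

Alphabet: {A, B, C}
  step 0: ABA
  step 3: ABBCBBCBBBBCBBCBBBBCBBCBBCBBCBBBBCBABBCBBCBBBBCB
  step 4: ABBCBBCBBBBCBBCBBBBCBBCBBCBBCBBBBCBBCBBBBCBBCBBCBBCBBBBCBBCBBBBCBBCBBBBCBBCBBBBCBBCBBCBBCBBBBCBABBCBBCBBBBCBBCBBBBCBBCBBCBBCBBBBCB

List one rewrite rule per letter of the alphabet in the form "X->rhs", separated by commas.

  step 3 ⇒ step 4: ABBCBBCBBBBCBBCBBBBCBBCBBCBBCBBBBCBABBCBBCBBBBCB ⇒ AB·BCB·BCB·BB·BCB·BCB·BB·BCB·BCB·BCB·BCB·BB·BCB·BCB·BB·BCB·BCB·BCB·BCB·BB·BCB·BCB·BB·BCB·BCB·BB·BCB·BCB·BB·BCB·BCB·BCB·BCB·BB·BCB·AB·BCB·BCB·BB·BCB·BCB·BB·BCB·BCB·BCB·BCB·BB·BCB
    A ↦ AB
    B ↦ BCB
    C ↦ BB

A->AB, B->BCB, C->BB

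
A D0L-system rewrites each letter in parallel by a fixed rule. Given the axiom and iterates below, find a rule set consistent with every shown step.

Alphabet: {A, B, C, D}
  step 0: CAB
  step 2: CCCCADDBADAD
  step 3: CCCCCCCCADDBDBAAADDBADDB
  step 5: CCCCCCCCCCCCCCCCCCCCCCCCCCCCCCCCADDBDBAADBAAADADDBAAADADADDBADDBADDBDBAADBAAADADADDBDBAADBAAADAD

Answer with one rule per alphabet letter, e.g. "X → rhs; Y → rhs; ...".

  step 2 ⇒ step 3: CCCCADDBADAD ⇒ CC·CC·CC·CC·AD·DB·DB·AA·AD·DB·AD·DB
    A ↦ AD
    B ↦ AA
    C ↦ CC
    D ↦ DB

A->AD, B->AA, C->CC, D->DB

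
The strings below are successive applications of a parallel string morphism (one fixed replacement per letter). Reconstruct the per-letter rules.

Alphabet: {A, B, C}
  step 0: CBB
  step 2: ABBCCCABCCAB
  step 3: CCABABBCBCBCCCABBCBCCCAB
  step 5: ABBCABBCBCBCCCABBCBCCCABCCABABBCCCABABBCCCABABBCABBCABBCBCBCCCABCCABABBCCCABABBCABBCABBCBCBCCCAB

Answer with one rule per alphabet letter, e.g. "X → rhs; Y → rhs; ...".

  step 2 ⇒ step 3: ABBCCCABCCAB ⇒ CC·AB·AB·BC·BC·BC·CC·AB·BC·BC·CC·AB
    A ↦ CC
    B ↦ AB
    C ↦ BC

A->CC, B->AB, C->BC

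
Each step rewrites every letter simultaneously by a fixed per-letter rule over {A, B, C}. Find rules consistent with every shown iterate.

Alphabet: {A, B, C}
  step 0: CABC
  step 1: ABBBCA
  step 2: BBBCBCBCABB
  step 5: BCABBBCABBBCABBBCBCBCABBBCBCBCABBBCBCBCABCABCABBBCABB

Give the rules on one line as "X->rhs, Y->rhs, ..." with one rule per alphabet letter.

A->BB, B->BC, C->A

  step 1 ⇒ step 2: ABBBCA ⇒ BB·BC·BC·BC·A·BB
    A ↦ BB
    B ↦ BC
    C ↦ A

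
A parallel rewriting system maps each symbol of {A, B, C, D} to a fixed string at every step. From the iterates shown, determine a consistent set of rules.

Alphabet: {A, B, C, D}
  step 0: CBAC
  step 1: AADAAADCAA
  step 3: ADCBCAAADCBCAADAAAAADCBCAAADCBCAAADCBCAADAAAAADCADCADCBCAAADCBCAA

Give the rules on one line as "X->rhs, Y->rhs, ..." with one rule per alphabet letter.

A->ADC, B->DAA, C->AA, D->BC

  step 0 ⇒ step 1: CBAC ⇒ AA·DAA·ADC·AA
    A ↦ ADC
    B ↦ DAA
    C ↦ AA
    D ↦ BC  (constrained at step 1)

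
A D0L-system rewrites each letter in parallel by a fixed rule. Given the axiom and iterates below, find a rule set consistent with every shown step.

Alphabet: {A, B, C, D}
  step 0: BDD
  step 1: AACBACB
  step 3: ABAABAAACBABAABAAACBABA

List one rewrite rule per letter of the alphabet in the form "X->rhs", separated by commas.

A->BA, B->A, C->BDB, D->ACB

  step 0 ⇒ step 1: BDD ⇒ A·ACB·ACB
    B ↦ A
    D ↦ ACB
    A ↦ BA  (constrained at step 1)
    C ↦ BDB  (constrained at step 1)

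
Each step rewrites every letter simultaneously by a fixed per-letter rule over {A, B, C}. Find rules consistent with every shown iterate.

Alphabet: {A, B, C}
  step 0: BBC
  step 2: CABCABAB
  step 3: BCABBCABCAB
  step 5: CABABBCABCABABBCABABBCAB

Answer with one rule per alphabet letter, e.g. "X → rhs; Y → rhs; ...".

A->C, B->AB, C->B

  step 2 ⇒ step 3: CABCABAB ⇒ B·C·AB·B·C·AB·C·AB
    A ↦ C
    B ↦ AB
    C ↦ B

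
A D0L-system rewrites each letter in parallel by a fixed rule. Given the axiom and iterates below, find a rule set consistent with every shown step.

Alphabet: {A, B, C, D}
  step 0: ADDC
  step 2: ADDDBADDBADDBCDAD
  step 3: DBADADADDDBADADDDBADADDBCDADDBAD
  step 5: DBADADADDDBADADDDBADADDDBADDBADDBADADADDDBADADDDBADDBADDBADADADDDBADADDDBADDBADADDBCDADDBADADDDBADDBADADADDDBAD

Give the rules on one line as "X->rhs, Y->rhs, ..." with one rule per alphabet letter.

A->DB, B->D, C->BCD, D->AD

  step 2 ⇒ step 3: ADDDBADDBADDBCDAD ⇒ DB·AD·AD·AD·D·DB·AD·AD·D·DB·AD·AD·D·BCD·AD·DB·AD
    A ↦ DB
    B ↦ D
    C ↦ BCD
    D ↦ AD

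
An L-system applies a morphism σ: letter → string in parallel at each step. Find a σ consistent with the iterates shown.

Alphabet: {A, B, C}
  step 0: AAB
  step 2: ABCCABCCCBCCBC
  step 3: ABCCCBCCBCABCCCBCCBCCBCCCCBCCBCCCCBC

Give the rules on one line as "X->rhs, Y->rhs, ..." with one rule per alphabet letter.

A->AB, B->CC, C->CBC

  step 2 ⇒ step 3: ABCCABCCCBCCBC ⇒ AB·CC·CBC·CBC·AB·CC·CBC·CBC·CBC·CC·CBC·CBC·CC·CBC
    A ↦ AB
    B ↦ CC
    C ↦ CBC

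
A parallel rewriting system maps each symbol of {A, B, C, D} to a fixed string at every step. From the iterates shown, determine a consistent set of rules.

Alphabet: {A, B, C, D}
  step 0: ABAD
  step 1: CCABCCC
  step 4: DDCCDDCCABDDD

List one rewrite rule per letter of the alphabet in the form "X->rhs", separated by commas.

  step 0 ⇒ step 1: ABAD ⇒ CC·AB·CC·C
    A ↦ CC
    B ↦ AB
    D ↦ C
    C ↦ D  (constrained at step 1)

A->CC, B->AB, C->D, D->C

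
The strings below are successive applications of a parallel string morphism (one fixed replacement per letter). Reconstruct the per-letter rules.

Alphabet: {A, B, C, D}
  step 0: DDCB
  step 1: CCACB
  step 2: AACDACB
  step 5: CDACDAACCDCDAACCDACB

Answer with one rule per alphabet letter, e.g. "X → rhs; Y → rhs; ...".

A->CD, B->CB, C->A, D->C

  step 1 ⇒ step 2: CCACB ⇒ A·A·CD·A·CB
    A ↦ CD
    B ↦ CB
    C ↦ A
  step 0 ⇒ step 1: DDCB ⇒ C·C·A·CB
    D ↦ C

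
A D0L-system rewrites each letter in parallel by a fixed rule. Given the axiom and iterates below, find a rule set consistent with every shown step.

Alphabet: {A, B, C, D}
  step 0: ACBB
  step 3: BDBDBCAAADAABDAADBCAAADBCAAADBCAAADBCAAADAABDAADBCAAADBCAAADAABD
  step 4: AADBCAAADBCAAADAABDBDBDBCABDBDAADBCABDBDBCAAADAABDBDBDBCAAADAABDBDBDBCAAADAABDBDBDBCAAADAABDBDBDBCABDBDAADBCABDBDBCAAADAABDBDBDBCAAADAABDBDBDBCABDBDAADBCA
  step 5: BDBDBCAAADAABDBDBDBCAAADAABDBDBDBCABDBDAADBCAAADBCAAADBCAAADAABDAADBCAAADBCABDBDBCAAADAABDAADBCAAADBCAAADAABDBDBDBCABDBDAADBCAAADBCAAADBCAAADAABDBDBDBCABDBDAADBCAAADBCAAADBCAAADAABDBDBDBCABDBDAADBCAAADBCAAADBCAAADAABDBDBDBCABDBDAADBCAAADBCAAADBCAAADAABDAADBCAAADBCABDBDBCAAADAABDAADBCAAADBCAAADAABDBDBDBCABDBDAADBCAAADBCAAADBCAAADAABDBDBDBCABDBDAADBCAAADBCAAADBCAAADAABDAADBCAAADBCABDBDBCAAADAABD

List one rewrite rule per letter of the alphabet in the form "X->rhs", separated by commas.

A->BD, B->AAD, C->AA, D->BCA

  step 4 ⇒ step 5: AADBCAAADBCAAADAABDBDBDBCABDBDAADBCABDBDBCAAADAABDBDBDBCAAADAABDBDBDBCAAADAABDBDBDBCAAADAABDBDBDBCABDBDAADBCABDBDBCAAADAABDBDBDBCAAADAABDBDBDBCABDBDAADBCA ⇒ BD·BD·BCA·AAD·AA·BD·BD·BD·BCA·AAD·AA·BD·BD·BD·BCA·BD·BD·AAD·BCA·AAD·BCA·AAD·BCA·AAD·AA·BD·AAD·BCA·AAD·BCA·BD·BD·BCA·AAD·AA·BD·AAD·BCA·AAD·BCA·AAD·AA·BD·BD·BD·BCA·BD·BD·AAD·BCA·AAD·BCA·AAD·BCA·AAD·AA·BD·BD·BD·BCA·BD·BD·AAD·BCA·AAD·BCA·AAD·BCA·AAD·AA·BD·BD·BD·BCA·BD·BD·AAD·BCA·AAD·BCA·AAD·BCA·AAD·AA·BD·BD·BD·BCA·BD·BD·AAD·BCA·AAD·BCA·AAD·BCA·AAD·AA·BD·AAD·BCA·AAD·BCA·BD·BD·BCA·AAD·AA·BD·AAD·BCA·AAD·BCA·AAD·AA·BD·BD·BD·BCA·BD·BD·AAD·BCA·AAD·BCA·AAD·BCA·AAD·AA·BD·BD·BD·BCA·BD·BD·AAD·BCA·AAD·BCA·AAD·BCA·AAD·AA·BD·AAD·BCA·AAD·BCA·BD·BD·BCA·AAD·AA·BD
    A ↦ BD
    B ↦ AAD
    C ↦ AA
    D ↦ BCA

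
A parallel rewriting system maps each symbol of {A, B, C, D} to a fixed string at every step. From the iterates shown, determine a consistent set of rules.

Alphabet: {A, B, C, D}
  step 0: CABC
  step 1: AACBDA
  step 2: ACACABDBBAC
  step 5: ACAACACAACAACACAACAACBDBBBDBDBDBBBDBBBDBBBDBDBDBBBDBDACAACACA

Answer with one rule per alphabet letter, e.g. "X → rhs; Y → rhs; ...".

A->AC, B->BD, C->A, D->BB

  step 1 ⇒ step 2: AACBDA ⇒ AC·AC·A·BD·BB·AC
    A ↦ AC
    B ↦ BD
    C ↦ A
    D ↦ BB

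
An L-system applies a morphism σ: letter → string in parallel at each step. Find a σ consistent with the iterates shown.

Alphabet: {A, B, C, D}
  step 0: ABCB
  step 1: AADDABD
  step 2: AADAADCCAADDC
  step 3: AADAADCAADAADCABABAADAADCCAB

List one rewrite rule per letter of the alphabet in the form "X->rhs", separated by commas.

  step 2 ⇒ step 3: AADAADCCAADDC ⇒ AAD·AAD·C·AAD·AAD·C·AB·AB·AAD·AAD·C·C·AB
    A ↦ AAD
    C ↦ AB
    D ↦ C
  step 0 ⇒ step 1: ABCB ⇒ AAD·D·AB·D
    B ↦ D

A->AAD, B->D, C->AB, D->C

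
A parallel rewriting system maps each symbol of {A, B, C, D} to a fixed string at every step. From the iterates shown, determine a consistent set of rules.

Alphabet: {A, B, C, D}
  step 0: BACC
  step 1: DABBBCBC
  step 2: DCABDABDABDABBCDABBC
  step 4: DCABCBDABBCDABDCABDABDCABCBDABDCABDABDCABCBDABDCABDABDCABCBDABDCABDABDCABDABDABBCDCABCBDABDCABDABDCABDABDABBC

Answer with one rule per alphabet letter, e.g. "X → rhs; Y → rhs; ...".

A->B, B->DAB, C->BC, D->DCA

  step 1 ⇒ step 2: DABBBCBC ⇒ DCA·B·DAB·DAB·DAB·BC·DAB·BC
    A ↦ B
    B ↦ DAB
    C ↦ BC
    D ↦ DCA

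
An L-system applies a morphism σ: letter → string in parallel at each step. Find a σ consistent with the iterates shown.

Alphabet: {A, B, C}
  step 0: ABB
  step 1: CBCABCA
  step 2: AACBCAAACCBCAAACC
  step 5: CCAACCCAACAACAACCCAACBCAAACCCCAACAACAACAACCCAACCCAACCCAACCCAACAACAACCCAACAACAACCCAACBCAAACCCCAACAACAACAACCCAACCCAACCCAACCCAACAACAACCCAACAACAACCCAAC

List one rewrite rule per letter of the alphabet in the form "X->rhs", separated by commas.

  step 1 ⇒ step 2: CBCABCA ⇒ AAC·BCA·AAC·C·BCA·AAC·C
    A ↦ C
    B ↦ BCA
    C ↦ AAC

A->C, B->BCA, C->AAC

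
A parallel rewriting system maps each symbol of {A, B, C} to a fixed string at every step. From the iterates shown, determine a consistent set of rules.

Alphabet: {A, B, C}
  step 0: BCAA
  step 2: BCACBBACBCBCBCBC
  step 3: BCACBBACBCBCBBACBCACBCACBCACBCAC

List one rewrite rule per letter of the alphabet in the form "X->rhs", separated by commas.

A->BB, B->BC, C->AC

  step 2 ⇒ step 3: BCACBBACBCBCBCBC ⇒ BC·AC·BB·AC·BC·BC·BB·AC·BC·AC·BC·AC·BC·AC·BC·AC
    A ↦ BB
    B ↦ BC
    C ↦ AC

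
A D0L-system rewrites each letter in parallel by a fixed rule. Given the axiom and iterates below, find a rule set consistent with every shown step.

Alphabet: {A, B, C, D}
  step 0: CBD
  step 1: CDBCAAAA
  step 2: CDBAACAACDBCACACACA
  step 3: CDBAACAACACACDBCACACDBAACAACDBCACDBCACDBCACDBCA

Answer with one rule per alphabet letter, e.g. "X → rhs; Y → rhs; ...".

  step 2 ⇒ step 3: CDBAACAACDBCACACACA ⇒ CDB·AA·CAA·CA·CA·CDB·CA·CA·CDB·AA·CAA·CDB·CA·CDB·CA·CDB·CA·CDB·CA
    A ↦ CA
    B ↦ CAA
    C ↦ CDB
    D ↦ AA

A->CA, B->CAA, C->CDB, D->AA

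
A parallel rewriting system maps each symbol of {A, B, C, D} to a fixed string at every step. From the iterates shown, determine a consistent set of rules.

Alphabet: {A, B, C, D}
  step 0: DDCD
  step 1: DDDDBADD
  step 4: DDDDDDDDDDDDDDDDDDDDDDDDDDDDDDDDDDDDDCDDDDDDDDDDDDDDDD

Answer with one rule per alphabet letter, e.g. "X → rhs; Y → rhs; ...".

  step 0 ⇒ step 1: DDCD ⇒ DD·DD·BA·DD
    C ↦ BA
    D ↦ DD
    A ↦ C  (constrained at step 1)
    B ↦ D  (constrained at step 1)

A->C, B->D, C->BA, D->DD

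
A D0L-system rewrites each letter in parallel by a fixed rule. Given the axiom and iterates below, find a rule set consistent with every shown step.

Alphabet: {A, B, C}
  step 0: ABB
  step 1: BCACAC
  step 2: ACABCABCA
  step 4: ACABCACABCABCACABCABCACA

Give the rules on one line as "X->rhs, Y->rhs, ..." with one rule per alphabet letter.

  step 1 ⇒ step 2: BCACAC ⇒ AC·A·BC·A·BC·A
    A ↦ BC
    B ↦ AC
    C ↦ A

A->BC, B->AC, C->A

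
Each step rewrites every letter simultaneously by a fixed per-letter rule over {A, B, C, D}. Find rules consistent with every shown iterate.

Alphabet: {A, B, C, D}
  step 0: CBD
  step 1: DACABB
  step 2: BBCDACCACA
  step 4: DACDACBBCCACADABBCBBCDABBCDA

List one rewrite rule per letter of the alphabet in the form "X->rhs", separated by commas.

  step 1 ⇒ step 2: DACABB ⇒ BB·C·DA·C·CA·CA
    A ↦ C
    B ↦ CA
    C ↦ DA
    D ↦ BB

A->C, B->CA, C->DA, D->BB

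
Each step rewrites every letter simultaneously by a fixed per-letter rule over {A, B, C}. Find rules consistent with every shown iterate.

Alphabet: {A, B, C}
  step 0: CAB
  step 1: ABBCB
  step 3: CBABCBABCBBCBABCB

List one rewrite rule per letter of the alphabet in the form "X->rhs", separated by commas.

A->B, B->CB, C->AB

  step 0 ⇒ step 1: CAB ⇒ AB·B·CB
    A ↦ B
    B ↦ CB
    C ↦ AB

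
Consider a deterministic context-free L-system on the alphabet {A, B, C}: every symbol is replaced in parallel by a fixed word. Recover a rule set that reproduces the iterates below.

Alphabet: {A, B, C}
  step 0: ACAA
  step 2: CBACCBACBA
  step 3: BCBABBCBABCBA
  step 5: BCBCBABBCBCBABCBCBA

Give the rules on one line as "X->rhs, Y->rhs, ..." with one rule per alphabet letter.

  step 2 ⇒ step 3: CBACCBACBA ⇒ B·C·BA·B·B·C·BA·B·C·BA
    A ↦ BA
    B ↦ C
    C ↦ B

A->BA, B->C, C->B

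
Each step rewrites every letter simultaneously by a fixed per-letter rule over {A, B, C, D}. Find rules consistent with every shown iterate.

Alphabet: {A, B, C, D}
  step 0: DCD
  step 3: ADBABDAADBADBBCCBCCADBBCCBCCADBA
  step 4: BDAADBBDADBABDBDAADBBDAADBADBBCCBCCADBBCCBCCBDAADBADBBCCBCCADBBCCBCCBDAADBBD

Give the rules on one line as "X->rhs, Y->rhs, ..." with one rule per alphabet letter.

  step 3 ⇒ step 4: ADBABDAADBADBBCCBCCADBBCCBCCADBA ⇒ BD·A·ADB·BD·ADB·A·BD·BD·A·ADB·BD·A·ADB·ADB·BCC·BCC·ADB·BCC·BCC·BD·A·ADB·ADB·BCC·BCC·ADB·BCC·BCC·BD·A·ADB·BD
    A ↦ BD
    B ↦ ADB
    C ↦ BCC
    D ↦ A

A->BD, B->ADB, C->BCC, D->A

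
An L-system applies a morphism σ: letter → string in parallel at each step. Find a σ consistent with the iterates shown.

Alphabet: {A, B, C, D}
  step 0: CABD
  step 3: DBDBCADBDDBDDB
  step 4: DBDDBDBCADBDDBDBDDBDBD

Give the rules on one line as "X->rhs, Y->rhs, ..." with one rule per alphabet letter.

A->CA, B->D, C->B, D->DB

  step 3 ⇒ step 4: DBDBCADBDDBDDB ⇒ DB·D·DB·D·B·CA·DB·D·DB·DB·D·DB·DB·D
    A ↦ CA
    B ↦ D
    C ↦ B
    D ↦ DB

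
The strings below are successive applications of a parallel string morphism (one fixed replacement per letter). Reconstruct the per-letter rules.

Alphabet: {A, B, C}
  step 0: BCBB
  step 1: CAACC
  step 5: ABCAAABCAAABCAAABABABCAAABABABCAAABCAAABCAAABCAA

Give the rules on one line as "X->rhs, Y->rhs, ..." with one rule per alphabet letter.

  step 0 ⇒ step 1: BCBB ⇒ C·AA·C·C
    B ↦ C
    C ↦ AA
    A ↦ AB  (constrained at step 1)

A->AB, B->C, C->AA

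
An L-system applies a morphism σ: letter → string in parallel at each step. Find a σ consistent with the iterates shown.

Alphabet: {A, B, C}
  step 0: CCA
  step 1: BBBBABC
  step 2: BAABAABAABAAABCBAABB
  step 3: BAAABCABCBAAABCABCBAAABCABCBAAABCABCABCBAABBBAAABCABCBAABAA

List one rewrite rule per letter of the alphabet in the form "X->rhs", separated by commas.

  step 2 ⇒ step 3: BAABAABAABAAABCBAABB ⇒ BAA·ABC·ABC·BAA·ABC·ABC·BAA·ABC·ABC·BAA·ABC·ABC·ABC·BAA·BB·BAA·ABC·ABC·BAA·BAA
    A ↦ ABC
    B ↦ BAA
    C ↦ BB

A->ABC, B->BAA, C->BB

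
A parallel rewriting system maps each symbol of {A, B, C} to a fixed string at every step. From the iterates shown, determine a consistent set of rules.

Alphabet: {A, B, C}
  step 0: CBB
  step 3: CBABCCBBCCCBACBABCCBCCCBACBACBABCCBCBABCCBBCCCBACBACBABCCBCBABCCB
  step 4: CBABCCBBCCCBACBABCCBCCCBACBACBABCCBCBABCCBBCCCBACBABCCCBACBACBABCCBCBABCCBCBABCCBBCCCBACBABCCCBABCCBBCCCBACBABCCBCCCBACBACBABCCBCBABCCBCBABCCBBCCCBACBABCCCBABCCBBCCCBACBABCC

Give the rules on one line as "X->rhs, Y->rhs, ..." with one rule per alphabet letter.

  step 3 ⇒ step 4: CBABCCBBCCCBACBABCCBCCCBACBACBABCCBCBABCCBBCCCBACBACBABCCBCBABCCB ⇒ CBA·BCC·B·BCC·CBA·CBA·BCC·BCC·CBA·CBA·CBA·BCC·B·CBA·BCC·B·BCC·CBA·CBA·BCC·CBA·CBA·CBA·BCC·B·CBA·BCC·B·CBA·BCC·B·BCC·CBA·CBA·BCC·CBA·BCC·B·BCC·CBA·CBA·BCC·BCC·CBA·CBA·CBA·BCC·B·CBA·BCC·B·CBA·BCC·B·BCC·CBA·CBA·BCC·CBA·BCC·B·BCC·CBA·CBA·BCC
    A ↦ B
    B ↦ BCC
    C ↦ CBA

A->B, B->BCC, C->CBA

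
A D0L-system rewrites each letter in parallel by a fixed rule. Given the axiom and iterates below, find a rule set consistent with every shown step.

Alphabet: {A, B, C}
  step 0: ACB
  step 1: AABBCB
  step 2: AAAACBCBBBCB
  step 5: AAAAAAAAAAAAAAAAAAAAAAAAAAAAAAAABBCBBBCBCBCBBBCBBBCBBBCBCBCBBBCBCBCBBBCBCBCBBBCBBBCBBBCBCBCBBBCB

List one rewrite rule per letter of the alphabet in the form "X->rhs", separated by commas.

  step 1 ⇒ step 2: AABBCB ⇒ AA·AA·CB·CB·BB·CB
    A ↦ AA
    B ↦ CB
    C ↦ BB

A->AA, B->CB, C->BB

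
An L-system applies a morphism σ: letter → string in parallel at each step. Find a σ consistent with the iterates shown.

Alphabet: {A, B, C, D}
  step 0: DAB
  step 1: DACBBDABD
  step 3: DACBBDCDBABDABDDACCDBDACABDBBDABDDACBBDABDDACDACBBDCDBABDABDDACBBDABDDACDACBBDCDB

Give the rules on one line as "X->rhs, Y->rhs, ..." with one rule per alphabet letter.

A->BBD, B->ABD, C->CDB, D->DAC

  step 0 ⇒ step 1: DAB ⇒ DAC·BBD·ABD
    A ↦ BBD
    B ↦ ABD
    D ↦ DAC
    C ↦ CDB  (constrained at step 1)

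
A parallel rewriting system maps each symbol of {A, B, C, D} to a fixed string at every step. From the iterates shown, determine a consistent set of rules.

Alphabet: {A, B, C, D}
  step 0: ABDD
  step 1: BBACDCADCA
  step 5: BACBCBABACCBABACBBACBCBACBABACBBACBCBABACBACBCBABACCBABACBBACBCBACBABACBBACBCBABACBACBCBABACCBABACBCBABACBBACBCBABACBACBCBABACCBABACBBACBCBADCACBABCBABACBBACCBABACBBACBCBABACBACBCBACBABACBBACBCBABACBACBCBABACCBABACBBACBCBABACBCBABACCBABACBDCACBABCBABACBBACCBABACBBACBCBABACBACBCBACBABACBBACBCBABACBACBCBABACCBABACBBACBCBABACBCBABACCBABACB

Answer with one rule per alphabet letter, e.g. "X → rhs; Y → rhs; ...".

A->B, B->BAC, C->CBA, D->DCA

  step 0 ⇒ step 1: ABDD ⇒ B·BAC·DCA·DCA
    A ↦ B
    B ↦ BAC
    D ↦ DCA
    C ↦ CBA  (constrained at step 1)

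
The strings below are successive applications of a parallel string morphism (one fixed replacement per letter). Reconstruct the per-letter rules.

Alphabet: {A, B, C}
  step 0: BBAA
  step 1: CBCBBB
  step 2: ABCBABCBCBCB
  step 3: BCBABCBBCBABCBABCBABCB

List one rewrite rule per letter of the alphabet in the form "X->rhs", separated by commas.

A->B, B->CB, C->AB

  step 2 ⇒ step 3: ABCBABCBCBCB ⇒ B·CB·AB·CB·B·CB·AB·CB·AB·CB·AB·CB
    A ↦ B
    B ↦ CB
    C ↦ AB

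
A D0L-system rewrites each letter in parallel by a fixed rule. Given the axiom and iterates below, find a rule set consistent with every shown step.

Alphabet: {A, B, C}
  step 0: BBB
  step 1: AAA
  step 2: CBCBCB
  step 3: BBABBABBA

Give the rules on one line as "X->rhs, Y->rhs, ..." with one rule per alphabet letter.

A->CB, B->A, C->BB

  step 2 ⇒ step 3: CBCBCB ⇒ BB·A·BB·A·BB·A
    B ↦ A
    C ↦ BB
  step 1 ⇒ step 2: AAA ⇒ CB·CB·CB
    A ↦ CB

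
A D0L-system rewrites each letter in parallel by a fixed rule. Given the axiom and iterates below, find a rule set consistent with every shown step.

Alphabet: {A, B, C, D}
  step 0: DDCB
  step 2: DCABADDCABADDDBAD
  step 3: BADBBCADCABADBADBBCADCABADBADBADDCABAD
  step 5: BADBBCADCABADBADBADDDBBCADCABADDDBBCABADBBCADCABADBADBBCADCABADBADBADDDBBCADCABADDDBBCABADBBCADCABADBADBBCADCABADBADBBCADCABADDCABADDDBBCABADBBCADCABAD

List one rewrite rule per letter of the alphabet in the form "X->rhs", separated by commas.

A->CA, B->D, C->BB, D->BAD

  step 2 ⇒ step 3: DCABADDCABADDDBAD ⇒ BAD·BB·CA·D·CA·BAD·BAD·BB·CA·D·CA·BAD·BAD·BAD·D·CA·BAD
    A ↦ CA
    B ↦ D
    C ↦ BB
    D ↦ BAD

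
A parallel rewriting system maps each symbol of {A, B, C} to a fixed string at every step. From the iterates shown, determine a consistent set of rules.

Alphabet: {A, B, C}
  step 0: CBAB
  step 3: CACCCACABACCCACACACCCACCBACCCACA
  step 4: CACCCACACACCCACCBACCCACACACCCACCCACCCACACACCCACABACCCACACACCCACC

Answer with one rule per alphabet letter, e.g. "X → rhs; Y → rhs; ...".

A->CC, B->BA, C->CA

  step 3 ⇒ step 4: CACCCACABACCCACACACCCACCBACCCACA ⇒ CA·CC·CA·CA·CA·CC·CA·CC·BA·CC·CA·CA·CA·CC·CA·CC·CA·CC·CA·CA·CA·CC·CA·CA·BA·CC·CA·CA·CA·CC·CA·CC
    A ↦ CC
    B ↦ BA
    C ↦ CA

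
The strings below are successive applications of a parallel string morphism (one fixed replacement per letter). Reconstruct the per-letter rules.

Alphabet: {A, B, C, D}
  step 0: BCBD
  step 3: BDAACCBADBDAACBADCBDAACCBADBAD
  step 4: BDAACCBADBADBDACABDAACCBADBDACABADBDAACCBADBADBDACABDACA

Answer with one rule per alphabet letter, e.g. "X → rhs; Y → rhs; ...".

  step 3 ⇒ step 4: BDAACCBADBDAACBADCBDAACCBADBAD ⇒ BDA·A·C·C·BAD·BAD·BDA·C·A·BDA·A·C·C·BAD·BDA·C·A·BAD·BDA·A·C·C·BAD·BAD·BDA·C·A·BDA·C·A
    A ↦ C
    B ↦ BDA
    C ↦ BAD
    D ↦ A

A->C, B->BDA, C->BAD, D->A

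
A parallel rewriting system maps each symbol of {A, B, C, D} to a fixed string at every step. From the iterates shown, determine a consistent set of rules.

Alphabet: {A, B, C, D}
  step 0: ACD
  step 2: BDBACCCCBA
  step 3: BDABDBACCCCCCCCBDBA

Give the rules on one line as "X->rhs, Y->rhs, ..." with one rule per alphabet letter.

A->BA, B->BD, C->CC, D->A

  step 2 ⇒ step 3: BDBACCCCBA ⇒ BD·A·BD·BA·CC·CC·CC·CC·BD·BA
    A ↦ BA
    B ↦ BD
    C ↦ CC
    D ↦ A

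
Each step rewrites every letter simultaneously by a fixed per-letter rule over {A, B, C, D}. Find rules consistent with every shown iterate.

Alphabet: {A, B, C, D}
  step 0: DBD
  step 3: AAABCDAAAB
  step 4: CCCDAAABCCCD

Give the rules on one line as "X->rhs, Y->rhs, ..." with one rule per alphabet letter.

A->C, B->D, C->AA, D->AB

  step 3 ⇒ step 4: AAABCDAAAB ⇒ C·C·C·D·AA·AB·C·C·C·D
    A ↦ C
    B ↦ D
    C ↦ AA
    D ↦ AB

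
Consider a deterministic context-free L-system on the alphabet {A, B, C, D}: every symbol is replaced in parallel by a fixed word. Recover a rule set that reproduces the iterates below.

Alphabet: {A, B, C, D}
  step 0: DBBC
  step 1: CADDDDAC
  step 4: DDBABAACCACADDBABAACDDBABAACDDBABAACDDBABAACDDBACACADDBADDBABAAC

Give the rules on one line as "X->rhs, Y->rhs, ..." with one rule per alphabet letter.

  step 0 ⇒ step 1: DBBC ⇒ CA·DD·DD·AC
    B ↦ DD
    C ↦ AC
    D ↦ CA
    A ↦ BA  (constrained at step 1)

A->BA, B->DD, C->AC, D->CA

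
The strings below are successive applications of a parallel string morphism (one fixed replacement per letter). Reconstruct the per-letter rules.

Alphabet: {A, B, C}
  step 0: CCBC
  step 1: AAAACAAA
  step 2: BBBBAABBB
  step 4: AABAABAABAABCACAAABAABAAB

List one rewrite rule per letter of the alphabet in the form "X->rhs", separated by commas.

  step 1 ⇒ step 2: AAAACAAA ⇒ B·B·B·B·AA·B·B·B
    A ↦ B
    C ↦ AA
  step 0 ⇒ step 1: CCBC ⇒ AA·AA·CA·AA
    B ↦ CA

A->B, B->CA, C->AA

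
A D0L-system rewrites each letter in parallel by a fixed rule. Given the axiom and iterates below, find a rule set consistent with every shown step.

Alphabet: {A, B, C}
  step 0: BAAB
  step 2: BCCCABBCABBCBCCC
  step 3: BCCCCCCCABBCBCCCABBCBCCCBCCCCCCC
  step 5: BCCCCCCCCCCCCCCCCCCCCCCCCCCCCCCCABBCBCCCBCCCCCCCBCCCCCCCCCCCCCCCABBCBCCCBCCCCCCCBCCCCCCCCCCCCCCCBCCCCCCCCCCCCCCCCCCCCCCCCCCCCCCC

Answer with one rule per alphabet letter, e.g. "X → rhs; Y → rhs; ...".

A->AB, B->BC, C->CC

  step 2 ⇒ step 3: BCCCABBCABBCBCCC ⇒ BC·CC·CC·CC·AB·BC·BC·CC·AB·BC·BC·CC·BC·CC·CC·CC
    A ↦ AB
    B ↦ BC
    C ↦ CC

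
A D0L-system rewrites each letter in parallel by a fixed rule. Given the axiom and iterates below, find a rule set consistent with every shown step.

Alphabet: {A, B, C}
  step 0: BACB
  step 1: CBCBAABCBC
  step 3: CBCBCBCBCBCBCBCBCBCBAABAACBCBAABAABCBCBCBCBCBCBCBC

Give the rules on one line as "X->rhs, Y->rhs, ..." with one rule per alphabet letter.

A->BAA, B->CBC, C->B

  step 0 ⇒ step 1: BACB ⇒ CBC·BAA·B·CBC
    A ↦ BAA
    B ↦ CBC
    C ↦ B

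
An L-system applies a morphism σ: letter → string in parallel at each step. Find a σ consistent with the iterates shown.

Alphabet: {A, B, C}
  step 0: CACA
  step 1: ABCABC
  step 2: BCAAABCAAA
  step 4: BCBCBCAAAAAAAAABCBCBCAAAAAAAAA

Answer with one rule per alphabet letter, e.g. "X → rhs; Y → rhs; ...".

A->BC, B->AA, C->A

  step 1 ⇒ step 2: ABCABC ⇒ BC·AA·A·BC·AA·A
    A ↦ BC
    B ↦ AA
    C ↦ A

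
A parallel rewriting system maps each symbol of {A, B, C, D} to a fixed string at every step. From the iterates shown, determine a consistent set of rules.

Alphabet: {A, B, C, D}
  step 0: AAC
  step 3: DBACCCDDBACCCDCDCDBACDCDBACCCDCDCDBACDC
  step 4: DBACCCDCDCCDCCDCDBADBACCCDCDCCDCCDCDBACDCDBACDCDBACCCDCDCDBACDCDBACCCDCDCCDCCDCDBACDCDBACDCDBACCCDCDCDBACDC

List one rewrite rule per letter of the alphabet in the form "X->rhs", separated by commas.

  step 3 ⇒ step 4: DBACCCDDBACCCDCDCDBACDCDBACCCDCDCDBACDC ⇒ DBA·CCC·D·CDC·CDC·CDC·DBA·DBA·CCC·D·CDC·CDC·CDC·DBA·CDC·DBA·CDC·DBA·CCC·D·CDC·DBA·CDC·DBA·CCC·D·CDC·CDC·CDC·DBA·CDC·DBA·CDC·DBA·CCC·D·CDC·DBA·CDC
    A ↦ D
    B ↦ CCC
    C ↦ CDC
    D ↦ DBA

A->D, B->CCC, C->CDC, D->DBA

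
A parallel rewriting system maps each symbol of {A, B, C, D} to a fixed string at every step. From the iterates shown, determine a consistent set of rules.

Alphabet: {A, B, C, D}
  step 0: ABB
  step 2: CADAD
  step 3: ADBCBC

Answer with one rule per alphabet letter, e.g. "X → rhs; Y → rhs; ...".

  step 2 ⇒ step 3: CADAD ⇒ AD·B·C·B·C
    A ↦ B
    C ↦ AD
    D ↦ C
    B ↦ C  (constrained at step 0)

A->B, B->C, C->AD, D->C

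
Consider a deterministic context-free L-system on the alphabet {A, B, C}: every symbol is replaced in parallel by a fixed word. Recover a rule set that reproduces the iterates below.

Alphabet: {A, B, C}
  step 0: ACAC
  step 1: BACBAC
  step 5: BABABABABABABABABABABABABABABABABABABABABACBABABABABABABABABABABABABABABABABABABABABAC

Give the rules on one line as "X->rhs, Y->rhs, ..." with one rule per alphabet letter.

A->B, B->ABA, C->AC

  step 0 ⇒ step 1: ACAC ⇒ B·AC·B·AC
    A ↦ B
    C ↦ AC
    B ↦ ABA  (constrained at step 1)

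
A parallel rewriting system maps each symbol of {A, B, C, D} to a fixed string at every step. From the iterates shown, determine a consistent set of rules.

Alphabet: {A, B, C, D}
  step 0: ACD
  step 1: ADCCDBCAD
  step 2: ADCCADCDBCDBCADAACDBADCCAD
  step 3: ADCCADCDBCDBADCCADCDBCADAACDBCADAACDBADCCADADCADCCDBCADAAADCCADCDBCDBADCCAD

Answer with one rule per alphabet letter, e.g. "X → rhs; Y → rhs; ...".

A->ADC, B->AA, C->CDB, D->CAD

  step 2 ⇒ step 3: ADCCADCDBCDBCADAACDBADCCAD ⇒ ADC·CAD·CDB·CDB·ADC·CAD·CDB·CAD·AA·CDB·CAD·AA·CDB·ADC·CAD·ADC·ADC·CDB·CAD·AA·ADC·CAD·CDB·CDB·ADC·CAD
    A ↦ ADC
    B ↦ AA
    C ↦ CDB
    D ↦ CAD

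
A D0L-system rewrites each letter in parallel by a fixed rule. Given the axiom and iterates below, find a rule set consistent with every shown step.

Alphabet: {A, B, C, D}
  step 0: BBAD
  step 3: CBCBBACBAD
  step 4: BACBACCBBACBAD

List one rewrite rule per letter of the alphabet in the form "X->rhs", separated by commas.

A->B, B->C, C->BA, D->AD

  step 3 ⇒ step 4: CBCBBACBAD ⇒ BA·C·BA·C·C·B·BA·C·B·AD
    A ↦ B
    B ↦ C
    C ↦ BA
    D ↦ AD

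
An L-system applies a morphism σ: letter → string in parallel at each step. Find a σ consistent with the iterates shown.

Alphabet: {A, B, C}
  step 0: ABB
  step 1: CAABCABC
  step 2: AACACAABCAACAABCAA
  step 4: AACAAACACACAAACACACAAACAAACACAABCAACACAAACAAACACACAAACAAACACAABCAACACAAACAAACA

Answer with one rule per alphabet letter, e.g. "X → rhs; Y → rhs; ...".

A->CA, B->ABC, C->AA

  step 1 ⇒ step 2: CAABCABC ⇒ AA·CA·CA·ABC·AA·CA·ABC·AA
    A ↦ CA
    B ↦ ABC
    C ↦ AA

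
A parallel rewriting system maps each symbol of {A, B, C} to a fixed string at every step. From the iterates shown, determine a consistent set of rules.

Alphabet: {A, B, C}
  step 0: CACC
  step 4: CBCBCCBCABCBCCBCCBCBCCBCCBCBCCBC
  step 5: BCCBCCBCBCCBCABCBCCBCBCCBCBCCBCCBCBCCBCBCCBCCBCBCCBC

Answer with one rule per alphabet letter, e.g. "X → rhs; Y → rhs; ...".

A->AB, B->C, C->BC

  step 4 ⇒ step 5: CBCBCCBCABCBCCBCCBCBCCBCCBCBCCBC ⇒ BC·C·BC·C·BC·BC·C·BC·AB·C·BC·C·BC·BC·C·BC·BC·C·BC·C·BC·BC·C·BC·BC·C·BC·C·BC·BC·C·BC
    A ↦ AB
    B ↦ C
    C ↦ BC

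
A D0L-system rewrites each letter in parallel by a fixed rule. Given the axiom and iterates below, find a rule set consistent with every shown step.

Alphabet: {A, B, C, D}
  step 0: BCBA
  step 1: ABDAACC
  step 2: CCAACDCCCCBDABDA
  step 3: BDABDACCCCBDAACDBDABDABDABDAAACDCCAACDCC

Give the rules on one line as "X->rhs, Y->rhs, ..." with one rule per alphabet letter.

  step 2 ⇒ step 3: CCAACDCCCCBDABDA ⇒ BDA·BDA·CC·CC·BDA·ACD·BDA·BDA·BDA·BDA·A·ACD·CC·A·ACD·CC
    A ↦ CC
    B ↦ A
    C ↦ BDA
    D ↦ ACD

A->CC, B->A, C->BDA, D->ACD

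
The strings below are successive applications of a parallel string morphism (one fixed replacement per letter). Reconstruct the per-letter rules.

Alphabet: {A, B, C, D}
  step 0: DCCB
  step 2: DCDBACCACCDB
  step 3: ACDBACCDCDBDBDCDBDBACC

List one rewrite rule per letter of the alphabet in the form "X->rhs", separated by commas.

A->DC, B->C, C->DB, D->AC

  step 2 ⇒ step 3: DCDBACCACCDB ⇒ AC·DB·AC·C·DC·DB·DB·DC·DB·DB·AC·C
    A ↦ DC
    B ↦ C
    C ↦ DB
    D ↦ AC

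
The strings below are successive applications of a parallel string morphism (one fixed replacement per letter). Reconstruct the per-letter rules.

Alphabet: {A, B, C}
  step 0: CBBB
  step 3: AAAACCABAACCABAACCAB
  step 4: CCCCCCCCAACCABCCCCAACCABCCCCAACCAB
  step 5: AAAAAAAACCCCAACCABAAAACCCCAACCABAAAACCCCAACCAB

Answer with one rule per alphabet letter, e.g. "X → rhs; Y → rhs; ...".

  step 4 ⇒ step 5: CCCCCCCCAACCABCCCCAACCABCCCCAACCAB ⇒ A·A·A·A·A·A·A·A·CC·CC·A·A·CC·AB·A·A·A·A·CC·CC·A·A·CC·AB·A·A·A·A·CC·CC·A·A·CC·AB
    A ↦ CC
    B ↦ AB
    C ↦ A

A->CC, B->AB, C->A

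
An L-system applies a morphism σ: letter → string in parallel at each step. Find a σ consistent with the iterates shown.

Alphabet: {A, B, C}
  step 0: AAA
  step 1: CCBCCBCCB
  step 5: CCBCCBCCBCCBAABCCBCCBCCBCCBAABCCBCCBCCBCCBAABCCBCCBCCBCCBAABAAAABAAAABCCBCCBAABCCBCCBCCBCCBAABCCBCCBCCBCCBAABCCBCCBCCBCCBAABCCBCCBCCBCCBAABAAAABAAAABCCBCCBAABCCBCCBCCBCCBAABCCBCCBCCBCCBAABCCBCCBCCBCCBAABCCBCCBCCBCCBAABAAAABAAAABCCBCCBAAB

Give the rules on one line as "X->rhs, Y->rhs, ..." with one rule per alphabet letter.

A->CCB, B->AAB, C->A

  step 0 ⇒ step 1: AAA ⇒ CCB·CCB·CCB
    A ↦ CCB
    B ↦ AAB  (constrained at step 1)
    C ↦ A  (constrained at step 1)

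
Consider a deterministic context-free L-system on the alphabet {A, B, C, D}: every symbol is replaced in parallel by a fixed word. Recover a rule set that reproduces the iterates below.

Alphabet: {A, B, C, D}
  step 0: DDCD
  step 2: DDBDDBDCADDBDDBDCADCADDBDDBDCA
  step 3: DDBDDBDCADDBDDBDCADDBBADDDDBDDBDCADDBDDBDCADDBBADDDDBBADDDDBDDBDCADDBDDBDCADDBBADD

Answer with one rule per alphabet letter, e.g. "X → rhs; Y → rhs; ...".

A->ADD, B->DCA, C->B, D->DDB

  step 2 ⇒ step 3: DDBDDBDCADDBDDBDCADCADDBDDBDCA ⇒ DDB·DDB·DCA·DDB·DDB·DCA·DDB·B·ADD·DDB·DDB·DCA·DDB·DDB·DCA·DDB·B·ADD·DDB·B·ADD·DDB·DDB·DCA·DDB·DDB·DCA·DDB·B·ADD
    A ↦ ADD
    B ↦ DCA
    C ↦ B
    D ↦ DDB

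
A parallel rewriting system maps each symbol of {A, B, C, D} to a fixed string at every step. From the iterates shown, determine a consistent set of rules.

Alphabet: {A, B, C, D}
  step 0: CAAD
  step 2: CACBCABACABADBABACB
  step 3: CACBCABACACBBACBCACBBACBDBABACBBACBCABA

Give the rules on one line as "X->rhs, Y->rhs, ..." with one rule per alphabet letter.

A->CB, B->BA, C->CA, D->DBA

  step 2 ⇒ step 3: CACBCABACABADBABACB ⇒ CA·CB·CA·BA·CA·CB·BA·CB·CA·CB·BA·CB·DBA·BA·CB·BA·CB·CA·BA
    A ↦ CB
    B ↦ BA
    C ↦ CA
    D ↦ DBA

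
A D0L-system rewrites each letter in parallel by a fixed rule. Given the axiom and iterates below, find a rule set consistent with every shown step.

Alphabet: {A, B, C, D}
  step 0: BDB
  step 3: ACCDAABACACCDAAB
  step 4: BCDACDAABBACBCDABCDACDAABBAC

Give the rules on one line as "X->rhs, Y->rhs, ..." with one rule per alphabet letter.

A->B, B->AC, C->CDA, D->A

  step 3 ⇒ step 4: ACCDAABACACCDAAB ⇒ B·CDA·CDA·A·B·B·AC·B·CDA·B·CDA·CDA·A·B·B·AC
    A ↦ B
    B ↦ AC
    C ↦ CDA
    D ↦ A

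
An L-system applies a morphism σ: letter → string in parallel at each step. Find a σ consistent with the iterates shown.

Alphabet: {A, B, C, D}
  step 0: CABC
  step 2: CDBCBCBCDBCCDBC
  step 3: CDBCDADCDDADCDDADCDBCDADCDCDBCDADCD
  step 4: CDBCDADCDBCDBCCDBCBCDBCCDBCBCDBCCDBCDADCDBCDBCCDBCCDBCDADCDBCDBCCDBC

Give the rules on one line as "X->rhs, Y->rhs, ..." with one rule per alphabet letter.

A->D, B->DAD, C->CD, D->BC

  step 3 ⇒ step 4: CDBCDADCDDADCDDADCDBCDADCDCDBCDADCD ⇒ CD·BC·DAD·CD·BC·D·BC·CD·BC·BC·D·BC·CD·BC·BC·D·BC·CD·BC·DAD·CD·BC·D·BC·CD·BC·CD·BC·DAD·CD·BC·D·BC·CD·BC
    A ↦ D
    B ↦ DAD
    C ↦ CD
    D ↦ BC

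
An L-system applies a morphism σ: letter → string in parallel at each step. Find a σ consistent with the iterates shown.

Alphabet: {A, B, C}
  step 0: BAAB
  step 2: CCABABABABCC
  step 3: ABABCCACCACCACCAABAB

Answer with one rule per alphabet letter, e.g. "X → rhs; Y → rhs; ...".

  step 2 ⇒ step 3: CCABABABABCC ⇒ AB·AB·CC·A·CC·A·CC·A·CC·A·AB·AB
    A ↦ CC
    B ↦ A
    C ↦ AB

A->CC, B->A, C->AB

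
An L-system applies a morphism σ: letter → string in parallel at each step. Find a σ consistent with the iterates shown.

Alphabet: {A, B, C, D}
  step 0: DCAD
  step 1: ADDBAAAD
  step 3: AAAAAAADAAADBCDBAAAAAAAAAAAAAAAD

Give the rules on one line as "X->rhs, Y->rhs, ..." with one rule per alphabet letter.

  step 0 ⇒ step 1: DCAD ⇒ AD·DB·AA·AD
    A ↦ AA
    C ↦ DB
    D ↦ AD
    B ↦ BC  (constrained at step 1)

A->AA, B->BC, C->DB, D->AD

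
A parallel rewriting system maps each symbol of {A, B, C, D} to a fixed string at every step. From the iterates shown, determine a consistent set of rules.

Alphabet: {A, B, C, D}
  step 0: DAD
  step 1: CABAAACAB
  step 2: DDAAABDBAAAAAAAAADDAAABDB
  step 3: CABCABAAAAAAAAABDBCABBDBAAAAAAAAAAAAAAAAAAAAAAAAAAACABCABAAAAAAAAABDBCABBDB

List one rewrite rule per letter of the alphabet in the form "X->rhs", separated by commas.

  step 2 ⇒ step 3: DDAAABDBAAAAAAAAADDAAABDB ⇒ CAB·CAB·AAA·AAA·AAA·BDB·CAB·BDB·AAA·AAA·AAA·AAA·AAA·AAA·AAA·AAA·AAA·CAB·CAB·AAA·AAA·AAA·BDB·CAB·BDB
    A ↦ AAA
    B ↦ BDB
    D ↦ CAB
  step 1 ⇒ step 2: CABAAACAB ⇒ DD·AAA·BDB·AAA·AAA·AAA·DD·AAA·BDB
    C ↦ DD

A->AAA, B->BDB, C->DD, D->CAB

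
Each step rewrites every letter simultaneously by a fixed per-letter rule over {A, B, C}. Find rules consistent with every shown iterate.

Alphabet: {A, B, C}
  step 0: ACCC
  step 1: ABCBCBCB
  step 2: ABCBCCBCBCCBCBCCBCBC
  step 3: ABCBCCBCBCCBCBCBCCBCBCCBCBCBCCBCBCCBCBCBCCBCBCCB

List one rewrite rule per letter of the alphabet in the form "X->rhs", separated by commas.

  step 2 ⇒ step 3: ABCBCCBCBCCBCBCCBCBC ⇒ AB·CBC·CB·CBC·CB·CB·CBC·CB·CBC·CB·CB·CBC·CB·CBC·CB·CB·CBC·CB·CBC·CB
    A ↦ AB
    B ↦ CBC
    C ↦ CB

A->AB, B->CBC, C->CB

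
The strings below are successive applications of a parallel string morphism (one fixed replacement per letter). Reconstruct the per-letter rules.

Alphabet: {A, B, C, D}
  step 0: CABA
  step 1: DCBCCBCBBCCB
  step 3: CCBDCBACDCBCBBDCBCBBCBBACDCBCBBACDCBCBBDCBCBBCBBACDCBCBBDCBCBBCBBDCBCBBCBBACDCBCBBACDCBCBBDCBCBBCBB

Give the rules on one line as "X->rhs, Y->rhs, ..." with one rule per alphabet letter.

A->CCB, B->CBB, C->DCB, D->AC

  step 0 ⇒ step 1: CABA ⇒ DCB·CCB·CBB·CCB
    A ↦ CCB
    B ↦ CBB
    C ↦ DCB
    D ↦ AC  (constrained at step 1)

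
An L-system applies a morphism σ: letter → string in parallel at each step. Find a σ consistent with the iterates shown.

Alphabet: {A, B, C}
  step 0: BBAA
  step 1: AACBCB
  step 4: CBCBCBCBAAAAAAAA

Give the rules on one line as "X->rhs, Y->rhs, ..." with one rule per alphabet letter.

A->CB, B->A, C->A

  step 0 ⇒ step 1: BBAA ⇒ A·A·CB·CB
    A ↦ CB
    B ↦ A
    C ↦ A  (constrained at step 1)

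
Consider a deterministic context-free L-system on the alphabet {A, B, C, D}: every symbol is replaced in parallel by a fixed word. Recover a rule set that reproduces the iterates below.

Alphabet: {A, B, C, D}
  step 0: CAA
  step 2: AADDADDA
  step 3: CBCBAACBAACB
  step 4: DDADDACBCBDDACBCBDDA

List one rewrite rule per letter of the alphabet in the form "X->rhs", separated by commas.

A->CB, B->A, C->DD, D->A

  step 3 ⇒ step 4: CBCBAACBAACB ⇒ DD·A·DD·A·CB·CB·DD·A·CB·CB·DD·A
    A ↦ CB
    B ↦ A
    C ↦ DD
  step 2 ⇒ step 3: AADDADDA ⇒ CB·CB·A·A·CB·A·A·CB
    D ↦ A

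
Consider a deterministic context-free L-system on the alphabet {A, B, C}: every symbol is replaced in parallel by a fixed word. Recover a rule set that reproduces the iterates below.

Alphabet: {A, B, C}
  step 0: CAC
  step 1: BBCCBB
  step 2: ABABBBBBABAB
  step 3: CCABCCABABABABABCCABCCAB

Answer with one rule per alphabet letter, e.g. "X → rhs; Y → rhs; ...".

  step 2 ⇒ step 3: ABABBBBBABAB ⇒ CC·AB·CC·AB·AB·AB·AB·AB·CC·AB·CC·AB
    A ↦ CC
    B ↦ AB
  step 0 ⇒ step 1: CAC ⇒ BB·CC·BB
    C ↦ BB

A->CC, B->AB, C->BB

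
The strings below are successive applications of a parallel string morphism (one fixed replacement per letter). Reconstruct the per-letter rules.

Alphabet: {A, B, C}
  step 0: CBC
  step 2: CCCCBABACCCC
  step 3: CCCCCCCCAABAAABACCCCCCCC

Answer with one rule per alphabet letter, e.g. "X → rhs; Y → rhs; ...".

  step 2 ⇒ step 3: CCCCBABACCCC ⇒ CC·CC·CC·CC·AA·BA·AA·BA·CC·CC·CC·CC
    A ↦ BA
    B ↦ AA
    C ↦ CC

A->BA, B->AA, C->CC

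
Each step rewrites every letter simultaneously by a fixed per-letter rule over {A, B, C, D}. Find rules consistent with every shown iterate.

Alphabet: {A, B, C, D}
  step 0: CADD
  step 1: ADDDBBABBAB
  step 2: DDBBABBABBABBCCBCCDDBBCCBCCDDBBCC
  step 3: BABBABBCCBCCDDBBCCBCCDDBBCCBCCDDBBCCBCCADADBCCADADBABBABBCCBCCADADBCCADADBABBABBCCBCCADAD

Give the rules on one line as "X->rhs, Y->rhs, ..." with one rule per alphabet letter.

A->DDB, B->BCC, C->AD, D->BAB

  step 2 ⇒ step 3: DDBBABBABBABBCCBCCDDBBCCBCCDDBBCC ⇒ BAB·BAB·BCC·BCC·DDB·BCC·BCC·DDB·BCC·BCC·DDB·BCC·BCC·AD·AD·BCC·AD·AD·BAB·BAB·BCC·BCC·AD·AD·BCC·AD·AD·BAB·BAB·BCC·BCC·AD·AD
    A ↦ DDB
    B ↦ BCC
    C ↦ AD
    D ↦ BAB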